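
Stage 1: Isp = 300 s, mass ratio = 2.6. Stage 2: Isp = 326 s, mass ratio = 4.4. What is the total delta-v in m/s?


dV1 = 300 * 9.81 * ln(2.6) = 2812.1 m/s
dV2 = 326 * 9.81 * ln(4.4) = 4738.3 m/s
Total dV = 2812.1 + 4738.3 = 7550.4 m/s ~ 7550 m/s

7550 m/s


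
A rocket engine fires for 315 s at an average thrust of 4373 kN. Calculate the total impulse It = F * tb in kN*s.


It = 4373 * 315 = 1377495 kN*s

1377495 kN*s


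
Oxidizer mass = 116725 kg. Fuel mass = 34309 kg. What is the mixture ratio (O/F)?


MR = 116725 / 34309 = 3.4

3.4


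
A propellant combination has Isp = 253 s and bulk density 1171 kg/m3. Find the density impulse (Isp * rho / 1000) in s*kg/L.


rho*Isp = 253 * 1171 / 1000 = 296 s*kg/L

296 s*kg/L


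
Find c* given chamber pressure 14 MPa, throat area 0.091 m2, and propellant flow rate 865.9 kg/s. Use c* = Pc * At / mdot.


c* = 14e6 * 0.091 / 865.9 = 1471 m/s

1471 m/s


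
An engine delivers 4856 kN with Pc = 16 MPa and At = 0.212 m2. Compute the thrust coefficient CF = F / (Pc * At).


CF = 4856000 / (16e6 * 0.212) = 1.43

1.43


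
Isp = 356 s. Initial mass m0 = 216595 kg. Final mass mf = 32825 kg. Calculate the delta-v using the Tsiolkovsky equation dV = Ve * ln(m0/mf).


Ve = 356 * 9.81 = 3492.36 m/s
dV = 3492.36 * ln(216595/32825) = 6590 m/s

6590 m/s


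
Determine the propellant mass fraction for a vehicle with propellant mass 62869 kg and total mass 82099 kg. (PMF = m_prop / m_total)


PMF = 62869 / 82099 = 0.766

0.766


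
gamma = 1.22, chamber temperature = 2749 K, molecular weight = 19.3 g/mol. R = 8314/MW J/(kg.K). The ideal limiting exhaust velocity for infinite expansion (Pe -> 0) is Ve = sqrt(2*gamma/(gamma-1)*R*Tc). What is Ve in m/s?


R = 8314 / 19.3 = 430.78 J/(kg.K)
Ve = sqrt(2 * 1.22 / (1.22 - 1) * 430.78 * 2749) = 3624 m/s

3624 m/s


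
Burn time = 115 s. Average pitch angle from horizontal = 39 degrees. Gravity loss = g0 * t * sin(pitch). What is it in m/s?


GL = 9.81 * 115 * sin(39 deg) = 710 m/s

710 m/s


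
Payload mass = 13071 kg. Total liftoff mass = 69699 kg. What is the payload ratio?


PR = 13071 / 69699 = 0.1875

0.1875


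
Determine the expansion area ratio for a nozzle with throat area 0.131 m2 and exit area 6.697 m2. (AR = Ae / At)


AR = 6.697 / 0.131 = 51.1

51.1


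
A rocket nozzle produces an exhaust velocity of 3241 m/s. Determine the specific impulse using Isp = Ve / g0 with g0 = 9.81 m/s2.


Isp = Ve / g0 = 3241 / 9.81 = 330.4 s

330.4 s


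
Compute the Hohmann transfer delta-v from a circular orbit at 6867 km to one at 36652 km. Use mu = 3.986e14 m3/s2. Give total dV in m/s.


V1 = sqrt(mu/r1) = 7618.77 m/s
dV1 = V1*(sqrt(2*r2/(r1+r2)) - 1) = 2269.25 m/s
V2 = sqrt(mu/r2) = 3297.77 m/s
dV2 = V2*(1 - sqrt(2*r1/(r1+r2))) = 1445.18 m/s
Total dV = 3714 m/s

3714 m/s


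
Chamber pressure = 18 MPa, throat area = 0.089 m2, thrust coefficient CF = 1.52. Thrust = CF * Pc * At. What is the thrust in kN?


F = 1.52 * 18e6 * 0.089 = 2.4350e+06 N = 2435.0 kN

2435.0 kN


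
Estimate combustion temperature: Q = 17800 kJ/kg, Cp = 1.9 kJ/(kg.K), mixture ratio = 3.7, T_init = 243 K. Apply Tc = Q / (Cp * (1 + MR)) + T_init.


Tc = 17800 / (1.9 * (1 + 3.7)) + 243 = 2236 K

2236 K


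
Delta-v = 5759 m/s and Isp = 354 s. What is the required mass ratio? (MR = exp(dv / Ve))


Ve = 354 * 9.81 = 3472.74 m/s
MR = exp(5759 / 3472.74) = 5.251

5.251


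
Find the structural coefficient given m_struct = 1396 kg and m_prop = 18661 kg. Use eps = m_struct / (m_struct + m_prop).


eps = 1396 / (1396 + 18661) = 0.0696

0.0696


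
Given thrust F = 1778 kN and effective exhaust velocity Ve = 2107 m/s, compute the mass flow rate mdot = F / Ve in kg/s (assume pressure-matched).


mdot = F / Ve = 1778000 / 2107 = 843.9 kg/s

843.9 kg/s


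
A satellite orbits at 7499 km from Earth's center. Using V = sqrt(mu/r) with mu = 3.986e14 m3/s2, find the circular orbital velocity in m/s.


V = sqrt(3.986e14 / 7499000) = 7291 m/s

7291 m/s


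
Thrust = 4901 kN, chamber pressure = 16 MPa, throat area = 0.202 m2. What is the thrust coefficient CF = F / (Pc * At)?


CF = 4901000 / (16e6 * 0.202) = 1.52

1.52


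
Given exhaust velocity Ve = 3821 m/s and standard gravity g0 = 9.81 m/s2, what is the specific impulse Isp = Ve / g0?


Isp = Ve / g0 = 3821 / 9.81 = 389.5 s

389.5 s


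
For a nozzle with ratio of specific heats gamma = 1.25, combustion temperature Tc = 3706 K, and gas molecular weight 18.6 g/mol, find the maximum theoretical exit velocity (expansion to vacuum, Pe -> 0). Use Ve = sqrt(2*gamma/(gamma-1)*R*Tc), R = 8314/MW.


R = 8314 / 18.6 = 446.99 J/(kg.K)
Ve = sqrt(2 * 1.25 / (1.25 - 1) * 446.99 * 3706) = 4070 m/s

4070 m/s


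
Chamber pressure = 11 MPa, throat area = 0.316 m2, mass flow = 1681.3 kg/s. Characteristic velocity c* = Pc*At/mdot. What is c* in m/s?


c* = 11e6 * 0.316 / 1681.3 = 2067 m/s

2067 m/s


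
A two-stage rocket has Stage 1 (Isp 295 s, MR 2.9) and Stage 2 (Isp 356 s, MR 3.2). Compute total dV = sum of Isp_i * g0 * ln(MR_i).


dV1 = 295 * 9.81 * ln(2.9) = 3081.2 m/s
dV2 = 356 * 9.81 * ln(3.2) = 4062.1 m/s
Total dV = 3081.2 + 4062.1 = 7143.3 m/s ~ 7143 m/s

7143 m/s


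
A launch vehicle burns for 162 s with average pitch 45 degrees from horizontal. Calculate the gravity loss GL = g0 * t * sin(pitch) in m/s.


GL = 9.81 * 162 * sin(45 deg) = 1124 m/s

1124 m/s


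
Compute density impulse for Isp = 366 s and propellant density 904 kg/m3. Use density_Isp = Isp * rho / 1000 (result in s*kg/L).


rho*Isp = 366 * 904 / 1000 = 331 s*kg/L

331 s*kg/L


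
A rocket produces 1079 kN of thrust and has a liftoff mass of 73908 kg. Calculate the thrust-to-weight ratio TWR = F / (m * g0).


TWR = 1079000 / (73908 * 9.81) = 1.49

1.49


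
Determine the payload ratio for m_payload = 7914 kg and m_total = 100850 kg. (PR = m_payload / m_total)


PR = 7914 / 100850 = 0.0785

0.0785


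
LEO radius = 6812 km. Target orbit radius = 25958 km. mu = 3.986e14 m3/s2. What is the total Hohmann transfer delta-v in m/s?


V1 = sqrt(mu/r1) = 7649.47 m/s
dV1 = V1*(sqrt(2*r2/(r1+r2)) - 1) = 1978.7 m/s
V2 = sqrt(mu/r2) = 3918.62 m/s
dV2 = V2*(1 - sqrt(2*r1/(r1+r2))) = 1391.96 m/s
Total dV = 3371 m/s

3371 m/s


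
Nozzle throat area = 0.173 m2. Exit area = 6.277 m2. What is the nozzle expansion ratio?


AR = 6.277 / 0.173 = 36.3

36.3


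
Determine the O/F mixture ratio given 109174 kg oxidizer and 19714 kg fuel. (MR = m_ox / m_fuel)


MR = 109174 / 19714 = 5.54

5.54


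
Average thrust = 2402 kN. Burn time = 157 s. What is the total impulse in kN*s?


It = 2402 * 157 = 377114 kN*s

377114 kN*s


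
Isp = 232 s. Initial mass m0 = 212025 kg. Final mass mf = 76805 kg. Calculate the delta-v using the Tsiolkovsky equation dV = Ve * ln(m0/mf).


Ve = 232 * 9.81 = 2275.92 m/s
dV = 2275.92 * ln(212025/76805) = 2311 m/s

2311 m/s


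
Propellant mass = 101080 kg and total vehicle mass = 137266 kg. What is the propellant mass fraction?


PMF = 101080 / 137266 = 0.736

0.736


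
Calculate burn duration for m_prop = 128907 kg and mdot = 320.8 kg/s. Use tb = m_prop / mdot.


tb = 128907 / 320.8 = 401.8 s

401.8 s


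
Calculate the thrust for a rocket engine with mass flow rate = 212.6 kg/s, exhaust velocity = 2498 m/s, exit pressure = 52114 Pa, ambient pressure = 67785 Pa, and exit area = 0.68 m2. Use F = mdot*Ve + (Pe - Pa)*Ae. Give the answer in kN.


F = 212.6 * 2498 + (52114 - 67785) * 0.68 = 520419.0 N = 520.4 kN

520.4 kN


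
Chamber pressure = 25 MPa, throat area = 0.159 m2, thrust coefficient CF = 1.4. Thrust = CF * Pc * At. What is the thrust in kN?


F = 1.4 * 25e6 * 0.159 = 5.5650e+06 N = 5565.0 kN

5565.0 kN


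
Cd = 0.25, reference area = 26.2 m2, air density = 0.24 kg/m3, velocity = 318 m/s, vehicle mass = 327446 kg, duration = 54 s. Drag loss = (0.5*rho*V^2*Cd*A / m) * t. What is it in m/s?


D = 0.5 * 0.24 * 318^2 * 0.25 * 26.2 = 79483.46 N
a = 79483.46 / 327446 = 0.2427 m/s2
dV = 0.2427 * 54 = 13.1 m/s

13.1 m/s


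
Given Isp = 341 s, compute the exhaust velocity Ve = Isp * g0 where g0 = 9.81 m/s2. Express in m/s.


Ve = Isp * g0 = 341 * 9.81 = 3345.2 m/s

3345.2 m/s


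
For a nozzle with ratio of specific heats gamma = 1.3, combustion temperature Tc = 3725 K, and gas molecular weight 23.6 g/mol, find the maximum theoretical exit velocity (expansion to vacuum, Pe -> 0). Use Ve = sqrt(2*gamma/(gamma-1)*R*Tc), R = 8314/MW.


R = 8314 / 23.6 = 352.29 J/(kg.K)
Ve = sqrt(2 * 1.3 / (1.3 - 1) * 352.29 * 3725) = 3372 m/s

3372 m/s


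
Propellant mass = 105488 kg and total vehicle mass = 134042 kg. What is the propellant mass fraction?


PMF = 105488 / 134042 = 0.787

0.787


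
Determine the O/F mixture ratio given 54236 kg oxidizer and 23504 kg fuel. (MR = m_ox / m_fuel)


MR = 54236 / 23504 = 2.31

2.31


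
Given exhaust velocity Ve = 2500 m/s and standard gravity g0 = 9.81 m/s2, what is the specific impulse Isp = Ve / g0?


Isp = Ve / g0 = 2500 / 9.81 = 254.8 s

254.8 s


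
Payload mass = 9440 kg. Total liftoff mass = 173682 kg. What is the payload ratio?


PR = 9440 / 173682 = 0.0544

0.0544


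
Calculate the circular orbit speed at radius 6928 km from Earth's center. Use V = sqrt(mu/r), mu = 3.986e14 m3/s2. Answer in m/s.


V = sqrt(3.986e14 / 6928000) = 7585 m/s

7585 m/s


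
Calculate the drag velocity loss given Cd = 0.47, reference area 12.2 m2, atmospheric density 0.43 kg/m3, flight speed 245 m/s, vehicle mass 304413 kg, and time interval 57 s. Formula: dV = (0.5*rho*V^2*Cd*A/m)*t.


D = 0.5 * 0.43 * 245^2 * 0.47 * 12.2 = 73999.42 N
a = 73999.42 / 304413 = 0.2431 m/s2
dV = 0.2431 * 57 = 13.9 m/s

13.9 m/s


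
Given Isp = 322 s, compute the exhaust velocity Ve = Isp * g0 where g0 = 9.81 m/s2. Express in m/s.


Ve = Isp * g0 = 322 * 9.81 = 3158.8 m/s

3158.8 m/s


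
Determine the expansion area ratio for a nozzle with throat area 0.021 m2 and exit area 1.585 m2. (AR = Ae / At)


AR = 1.585 / 0.021 = 75.5

75.5


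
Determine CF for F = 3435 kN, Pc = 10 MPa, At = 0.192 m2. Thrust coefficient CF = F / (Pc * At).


CF = 3435000 / (10e6 * 0.192) = 1.79

1.79


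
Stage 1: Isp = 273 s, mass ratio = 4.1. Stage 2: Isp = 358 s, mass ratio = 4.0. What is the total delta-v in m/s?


dV1 = 273 * 9.81 * ln(4.1) = 3778.8 m/s
dV2 = 358 * 9.81 * ln(4.0) = 4868.6 m/s
Total dV = 3778.8 + 4868.6 = 8647.4 m/s ~ 8647 m/s

8647 m/s


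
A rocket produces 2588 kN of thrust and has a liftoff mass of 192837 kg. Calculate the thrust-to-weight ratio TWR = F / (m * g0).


TWR = 2588000 / (192837 * 9.81) = 1.37

1.37


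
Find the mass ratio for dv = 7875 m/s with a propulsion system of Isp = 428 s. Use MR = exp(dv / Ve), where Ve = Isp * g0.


Ve = 428 * 9.81 = 4198.68 m/s
MR = exp(7875 / 4198.68) = 6.525

6.525


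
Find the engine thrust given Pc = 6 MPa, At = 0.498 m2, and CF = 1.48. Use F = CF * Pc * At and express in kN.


F = 1.48 * 6e6 * 0.498 = 4.4222e+06 N = 4422.2 kN

4422.2 kN


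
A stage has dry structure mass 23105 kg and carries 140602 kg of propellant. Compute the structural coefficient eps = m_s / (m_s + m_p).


eps = 23105 / (23105 + 140602) = 0.1411

0.1411


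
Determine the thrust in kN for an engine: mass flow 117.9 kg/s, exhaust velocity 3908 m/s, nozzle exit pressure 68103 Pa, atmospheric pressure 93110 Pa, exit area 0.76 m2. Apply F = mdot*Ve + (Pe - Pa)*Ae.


F = 117.9 * 3908 + (68103 - 93110) * 0.76 = 441748.0 N = 441.7 kN

441.7 kN


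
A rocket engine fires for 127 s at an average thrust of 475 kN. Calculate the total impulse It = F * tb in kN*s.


It = 475 * 127 = 60325 kN*s

60325 kN*s


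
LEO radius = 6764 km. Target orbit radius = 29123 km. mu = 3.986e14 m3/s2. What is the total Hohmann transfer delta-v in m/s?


V1 = sqrt(mu/r1) = 7676.56 m/s
dV1 = V1*(sqrt(2*r2/(r1+r2)) - 1) = 2103.27 m/s
V2 = sqrt(mu/r2) = 3699.56 m/s
dV2 = V2*(1 - sqrt(2*r1/(r1+r2))) = 1428.14 m/s
Total dV = 3531 m/s

3531 m/s


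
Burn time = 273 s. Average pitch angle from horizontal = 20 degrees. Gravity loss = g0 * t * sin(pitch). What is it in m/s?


GL = 9.81 * 273 * sin(20 deg) = 916 m/s

916 m/s


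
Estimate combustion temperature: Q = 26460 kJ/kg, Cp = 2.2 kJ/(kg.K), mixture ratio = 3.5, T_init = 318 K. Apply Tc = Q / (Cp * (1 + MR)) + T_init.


Tc = 26460 / (2.2 * (1 + 3.5)) + 318 = 2991 K

2991 K


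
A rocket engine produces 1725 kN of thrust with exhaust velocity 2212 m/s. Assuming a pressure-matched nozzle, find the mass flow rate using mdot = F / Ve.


mdot = F / Ve = 1725000 / 2212 = 779.8 kg/s

779.8 kg/s


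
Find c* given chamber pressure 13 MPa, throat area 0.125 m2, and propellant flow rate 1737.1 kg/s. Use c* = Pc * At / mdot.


c* = 13e6 * 0.125 / 1737.1 = 935 m/s

935 m/s


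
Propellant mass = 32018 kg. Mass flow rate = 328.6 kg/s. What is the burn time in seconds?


tb = 32018 / 328.6 = 97.4 s

97.4 s


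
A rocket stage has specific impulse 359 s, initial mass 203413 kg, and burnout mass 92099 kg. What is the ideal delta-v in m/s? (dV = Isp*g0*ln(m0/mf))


Ve = 359 * 9.81 = 3521.79 m/s
dV = 3521.79 * ln(203413/92099) = 2791 m/s

2791 m/s


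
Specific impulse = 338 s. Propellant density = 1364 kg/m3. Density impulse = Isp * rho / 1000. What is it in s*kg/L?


rho*Isp = 338 * 1364 / 1000 = 461 s*kg/L

461 s*kg/L


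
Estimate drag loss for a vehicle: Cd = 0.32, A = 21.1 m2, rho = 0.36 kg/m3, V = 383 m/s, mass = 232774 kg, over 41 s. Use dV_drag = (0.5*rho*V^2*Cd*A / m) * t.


D = 0.5 * 0.36 * 383^2 * 0.32 * 21.1 = 178279.94 N
a = 178279.94 / 232774 = 0.7659 m/s2
dV = 0.7659 * 41 = 31.4 m/s

31.4 m/s


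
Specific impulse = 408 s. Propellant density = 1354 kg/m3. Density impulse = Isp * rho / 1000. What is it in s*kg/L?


rho*Isp = 408 * 1354 / 1000 = 552 s*kg/L

552 s*kg/L


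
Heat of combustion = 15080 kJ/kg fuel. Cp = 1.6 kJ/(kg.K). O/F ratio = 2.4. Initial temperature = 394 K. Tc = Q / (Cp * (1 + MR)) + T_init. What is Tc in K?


Tc = 15080 / (1.6 * (1 + 2.4)) + 394 = 3166 K

3166 K


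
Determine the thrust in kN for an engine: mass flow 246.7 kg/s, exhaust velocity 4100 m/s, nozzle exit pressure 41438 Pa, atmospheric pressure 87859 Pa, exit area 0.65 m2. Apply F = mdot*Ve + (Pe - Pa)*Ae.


F = 246.7 * 4100 + (41438 - 87859) * 0.65 = 981296.0 N = 981.3 kN

981.3 kN


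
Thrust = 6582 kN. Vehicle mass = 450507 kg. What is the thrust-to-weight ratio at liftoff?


TWR = 6582000 / (450507 * 9.81) = 1.49

1.49


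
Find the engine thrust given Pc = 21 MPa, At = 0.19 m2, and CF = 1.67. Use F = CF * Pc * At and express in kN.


F = 1.67 * 21e6 * 0.19 = 6.6633e+06 N = 6663.3 kN

6663.3 kN


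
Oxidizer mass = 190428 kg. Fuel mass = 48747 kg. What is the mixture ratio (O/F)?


MR = 190428 / 48747 = 3.91

3.91


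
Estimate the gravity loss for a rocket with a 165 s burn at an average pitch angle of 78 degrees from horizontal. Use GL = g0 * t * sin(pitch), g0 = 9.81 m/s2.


GL = 9.81 * 165 * sin(78 deg) = 1583 m/s

1583 m/s


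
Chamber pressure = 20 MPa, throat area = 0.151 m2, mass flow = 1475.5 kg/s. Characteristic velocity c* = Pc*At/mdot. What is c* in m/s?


c* = 20e6 * 0.151 / 1475.5 = 2047 m/s

2047 m/s


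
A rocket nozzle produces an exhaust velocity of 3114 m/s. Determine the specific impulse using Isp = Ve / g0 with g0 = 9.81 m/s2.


Isp = Ve / g0 = 3114 / 9.81 = 317.4 s

317.4 s


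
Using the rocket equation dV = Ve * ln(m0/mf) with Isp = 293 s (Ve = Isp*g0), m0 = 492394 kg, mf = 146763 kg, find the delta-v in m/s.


Ve = 293 * 9.81 = 2874.33 m/s
dV = 2874.33 * ln(492394/146763) = 3479 m/s

3479 m/s


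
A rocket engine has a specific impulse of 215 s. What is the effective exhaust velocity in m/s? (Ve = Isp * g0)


Ve = Isp * g0 = 215 * 9.81 = 2109.2 m/s

2109.2 m/s


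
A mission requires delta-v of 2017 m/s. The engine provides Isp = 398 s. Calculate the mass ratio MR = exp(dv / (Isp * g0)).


Ve = 398 * 9.81 = 3904.38 m/s
MR = exp(2017 / 3904.38) = 1.676

1.676


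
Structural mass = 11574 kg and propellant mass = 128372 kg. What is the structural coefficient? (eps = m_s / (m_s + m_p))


eps = 11574 / (11574 + 128372) = 0.0827

0.0827


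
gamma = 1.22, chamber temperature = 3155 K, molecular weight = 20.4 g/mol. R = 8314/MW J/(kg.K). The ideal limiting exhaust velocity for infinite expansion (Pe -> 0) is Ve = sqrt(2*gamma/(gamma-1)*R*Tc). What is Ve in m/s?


R = 8314 / 20.4 = 407.55 J/(kg.K)
Ve = sqrt(2 * 1.22 / (1.22 - 1) * 407.55 * 3155) = 3776 m/s

3776 m/s


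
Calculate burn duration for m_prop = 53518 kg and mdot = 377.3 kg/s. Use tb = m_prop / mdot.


tb = 53518 / 377.3 = 141.8 s

141.8 s


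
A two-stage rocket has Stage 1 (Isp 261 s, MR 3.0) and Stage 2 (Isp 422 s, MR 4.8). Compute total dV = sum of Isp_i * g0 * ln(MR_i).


dV1 = 261 * 9.81 * ln(3.0) = 2812.9 m/s
dV2 = 422 * 9.81 * ln(4.8) = 6493.8 m/s
Total dV = 2812.9 + 6493.8 = 9306.7 m/s ~ 9307 m/s

9307 m/s


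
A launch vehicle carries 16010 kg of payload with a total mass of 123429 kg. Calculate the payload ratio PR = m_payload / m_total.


PR = 16010 / 123429 = 0.1297

0.1297


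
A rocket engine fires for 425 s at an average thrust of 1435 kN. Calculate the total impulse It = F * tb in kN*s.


It = 1435 * 425 = 609875 kN*s

609875 kN*s


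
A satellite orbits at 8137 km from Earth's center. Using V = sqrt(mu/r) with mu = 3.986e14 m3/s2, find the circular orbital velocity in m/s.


V = sqrt(3.986e14 / 8137000) = 6999 m/s

6999 m/s


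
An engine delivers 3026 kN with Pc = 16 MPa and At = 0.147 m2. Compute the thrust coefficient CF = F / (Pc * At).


CF = 3026000 / (16e6 * 0.147) = 1.29

1.29


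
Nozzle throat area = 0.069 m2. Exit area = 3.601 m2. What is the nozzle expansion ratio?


AR = 3.601 / 0.069 = 52.2

52.2


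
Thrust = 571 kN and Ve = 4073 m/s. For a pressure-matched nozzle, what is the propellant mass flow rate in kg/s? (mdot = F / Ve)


mdot = F / Ve = 571000 / 4073 = 140.2 kg/s

140.2 kg/s


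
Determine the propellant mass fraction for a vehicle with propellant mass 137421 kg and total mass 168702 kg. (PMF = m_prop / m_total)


PMF = 137421 / 168702 = 0.815

0.815


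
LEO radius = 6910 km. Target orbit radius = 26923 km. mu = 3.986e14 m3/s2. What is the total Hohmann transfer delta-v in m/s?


V1 = sqrt(mu/r1) = 7595.03 m/s
dV1 = V1*(sqrt(2*r2/(r1+r2)) - 1) = 1986.52 m/s
V2 = sqrt(mu/r2) = 3847.75 m/s
dV2 = V2*(1 - sqrt(2*r1/(r1+r2))) = 1388.57 m/s
Total dV = 3375 m/s

3375 m/s


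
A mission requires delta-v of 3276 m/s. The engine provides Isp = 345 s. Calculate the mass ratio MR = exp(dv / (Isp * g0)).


Ve = 345 * 9.81 = 3384.45 m/s
MR = exp(3276 / 3384.45) = 2.633

2.633


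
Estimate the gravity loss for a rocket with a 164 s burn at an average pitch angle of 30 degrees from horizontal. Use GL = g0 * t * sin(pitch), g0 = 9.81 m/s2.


GL = 9.81 * 164 * sin(30 deg) = 804 m/s

804 m/s


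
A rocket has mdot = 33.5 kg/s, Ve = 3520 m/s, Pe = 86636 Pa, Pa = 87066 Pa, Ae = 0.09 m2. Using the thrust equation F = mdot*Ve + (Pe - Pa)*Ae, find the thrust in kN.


F = 33.5 * 3520 + (86636 - 87066) * 0.09 = 117881.0 N = 117.9 kN

117.9 kN


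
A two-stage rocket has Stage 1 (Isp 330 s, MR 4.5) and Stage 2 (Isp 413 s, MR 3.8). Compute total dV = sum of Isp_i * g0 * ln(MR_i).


dV1 = 330 * 9.81 * ln(4.5) = 4869.1 m/s
dV2 = 413 * 9.81 * ln(3.8) = 5408.8 m/s
Total dV = 4869.1 + 5408.8 = 10277.9 m/s ~ 10278 m/s

10278 m/s


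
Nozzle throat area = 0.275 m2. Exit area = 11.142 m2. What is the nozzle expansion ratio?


AR = 11.142 / 0.275 = 40.5

40.5


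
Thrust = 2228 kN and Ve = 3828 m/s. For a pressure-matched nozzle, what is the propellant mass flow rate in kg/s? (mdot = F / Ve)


mdot = F / Ve = 2228000 / 3828 = 582.0 kg/s

582.0 kg/s


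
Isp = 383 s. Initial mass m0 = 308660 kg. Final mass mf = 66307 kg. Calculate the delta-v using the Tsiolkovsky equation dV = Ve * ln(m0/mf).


Ve = 383 * 9.81 = 3757.23 m/s
dV = 3757.23 * ln(308660/66307) = 5778 m/s

5778 m/s


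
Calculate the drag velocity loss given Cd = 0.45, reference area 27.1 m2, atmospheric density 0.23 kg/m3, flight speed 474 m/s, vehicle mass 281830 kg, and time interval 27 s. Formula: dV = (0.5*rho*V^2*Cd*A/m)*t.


D = 0.5 * 0.23 * 474^2 * 0.45 * 27.1 = 315091.24 N
a = 315091.24 / 281830 = 1.118 m/s2
dV = 1.118 * 27 = 30.2 m/s

30.2 m/s


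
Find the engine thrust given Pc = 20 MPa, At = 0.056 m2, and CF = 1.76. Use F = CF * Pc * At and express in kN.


F = 1.76 * 20e6 * 0.056 = 1.9712e+06 N = 1971.2 kN

1971.2 kN


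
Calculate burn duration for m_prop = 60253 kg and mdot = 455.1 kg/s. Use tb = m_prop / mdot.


tb = 60253 / 455.1 = 132.4 s

132.4 s


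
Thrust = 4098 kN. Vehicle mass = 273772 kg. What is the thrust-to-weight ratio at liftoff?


TWR = 4098000 / (273772 * 9.81) = 1.53

1.53


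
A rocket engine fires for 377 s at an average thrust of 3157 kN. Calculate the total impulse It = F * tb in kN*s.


It = 3157 * 377 = 1190189 kN*s

1190189 kN*s


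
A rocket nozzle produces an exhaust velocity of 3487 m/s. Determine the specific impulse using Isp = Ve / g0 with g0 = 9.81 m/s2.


Isp = Ve / g0 = 3487 / 9.81 = 355.5 s

355.5 s


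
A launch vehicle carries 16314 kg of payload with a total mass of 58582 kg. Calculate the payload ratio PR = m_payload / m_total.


PR = 16314 / 58582 = 0.2785

0.2785


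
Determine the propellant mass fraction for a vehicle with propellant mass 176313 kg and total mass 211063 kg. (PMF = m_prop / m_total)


PMF = 176313 / 211063 = 0.835

0.835


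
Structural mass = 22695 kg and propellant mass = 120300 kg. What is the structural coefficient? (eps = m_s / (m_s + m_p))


eps = 22695 / (22695 + 120300) = 0.1587

0.1587


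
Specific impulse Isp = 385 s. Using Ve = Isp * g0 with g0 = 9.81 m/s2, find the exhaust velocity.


Ve = Isp * g0 = 385 * 9.81 = 3776.9 m/s

3776.9 m/s


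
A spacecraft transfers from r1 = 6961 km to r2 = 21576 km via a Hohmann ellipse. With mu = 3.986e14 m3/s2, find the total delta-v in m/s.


V1 = sqrt(mu/r1) = 7567.16 m/s
dV1 = V1*(sqrt(2*r2/(r1+r2)) - 1) = 1738.11 m/s
V2 = sqrt(mu/r2) = 4298.17 m/s
dV2 = V2*(1 - sqrt(2*r1/(r1+r2))) = 1296.03 m/s
Total dV = 3034 m/s

3034 m/s


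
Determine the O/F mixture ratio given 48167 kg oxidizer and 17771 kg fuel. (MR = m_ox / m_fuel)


MR = 48167 / 17771 = 2.71

2.71


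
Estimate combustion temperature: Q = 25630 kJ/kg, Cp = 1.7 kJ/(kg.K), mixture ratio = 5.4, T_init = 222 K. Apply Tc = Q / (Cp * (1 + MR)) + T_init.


Tc = 25630 / (1.7 * (1 + 5.4)) + 222 = 2578 K

2578 K


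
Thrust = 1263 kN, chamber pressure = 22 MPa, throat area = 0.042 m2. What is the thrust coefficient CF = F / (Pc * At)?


CF = 1263000 / (22e6 * 0.042) = 1.37

1.37


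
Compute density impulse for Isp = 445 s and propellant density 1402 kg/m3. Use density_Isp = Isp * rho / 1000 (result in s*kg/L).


rho*Isp = 445 * 1402 / 1000 = 624 s*kg/L

624 s*kg/L


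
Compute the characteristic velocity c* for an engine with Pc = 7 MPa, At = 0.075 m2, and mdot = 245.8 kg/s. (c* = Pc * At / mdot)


c* = 7e6 * 0.075 / 245.8 = 2136 m/s

2136 m/s


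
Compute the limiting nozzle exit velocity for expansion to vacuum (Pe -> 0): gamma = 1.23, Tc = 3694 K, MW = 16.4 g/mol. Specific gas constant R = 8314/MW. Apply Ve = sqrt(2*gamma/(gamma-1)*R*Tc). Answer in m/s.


R = 8314 / 16.4 = 506.95 J/(kg.K)
Ve = sqrt(2 * 1.23 / (1.23 - 1) * 506.95 * 3694) = 4475 m/s

4475 m/s


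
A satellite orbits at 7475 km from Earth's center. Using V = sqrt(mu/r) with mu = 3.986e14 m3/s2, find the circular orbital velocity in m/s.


V = sqrt(3.986e14 / 7475000) = 7302 m/s

7302 m/s


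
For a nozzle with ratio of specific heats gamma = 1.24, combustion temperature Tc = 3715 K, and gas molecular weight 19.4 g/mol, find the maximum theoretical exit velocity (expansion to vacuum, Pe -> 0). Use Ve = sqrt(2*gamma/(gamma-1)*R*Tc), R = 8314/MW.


R = 8314 / 19.4 = 428.56 J/(kg.K)
Ve = sqrt(2 * 1.24 / (1.24 - 1) * 428.56 * 3715) = 4056 m/s

4056 m/s


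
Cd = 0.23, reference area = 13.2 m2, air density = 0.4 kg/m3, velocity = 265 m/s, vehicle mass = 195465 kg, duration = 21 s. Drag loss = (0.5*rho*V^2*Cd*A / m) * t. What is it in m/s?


D = 0.5 * 0.4 * 265^2 * 0.23 * 13.2 = 42640.62 N
a = 42640.62 / 195465 = 0.2181 m/s2
dV = 0.2181 * 21 = 4.6 m/s

4.6 m/s


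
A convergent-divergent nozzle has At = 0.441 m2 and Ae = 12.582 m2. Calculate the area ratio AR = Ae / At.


AR = 12.582 / 0.441 = 28.5

28.5


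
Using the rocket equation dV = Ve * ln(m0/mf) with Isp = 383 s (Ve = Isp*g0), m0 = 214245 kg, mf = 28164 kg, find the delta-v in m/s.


Ve = 383 * 9.81 = 3757.23 m/s
dV = 3757.23 * ln(214245/28164) = 7624 m/s

7624 m/s


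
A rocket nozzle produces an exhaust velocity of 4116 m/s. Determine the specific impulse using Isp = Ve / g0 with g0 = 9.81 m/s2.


Isp = Ve / g0 = 4116 / 9.81 = 419.6 s

419.6 s


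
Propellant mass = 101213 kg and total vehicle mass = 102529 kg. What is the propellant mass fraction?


PMF = 101213 / 102529 = 0.987

0.987


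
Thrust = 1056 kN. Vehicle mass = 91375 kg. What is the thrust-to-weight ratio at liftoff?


TWR = 1056000 / (91375 * 9.81) = 1.18

1.18


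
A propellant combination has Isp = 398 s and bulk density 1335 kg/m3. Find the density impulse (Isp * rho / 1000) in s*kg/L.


rho*Isp = 398 * 1335 / 1000 = 531 s*kg/L

531 s*kg/L


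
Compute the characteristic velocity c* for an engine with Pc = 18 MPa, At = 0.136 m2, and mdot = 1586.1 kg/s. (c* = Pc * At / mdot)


c* = 18e6 * 0.136 / 1586.1 = 1543 m/s

1543 m/s


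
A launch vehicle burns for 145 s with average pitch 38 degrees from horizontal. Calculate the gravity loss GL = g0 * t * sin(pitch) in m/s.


GL = 9.81 * 145 * sin(38 deg) = 876 m/s

876 m/s


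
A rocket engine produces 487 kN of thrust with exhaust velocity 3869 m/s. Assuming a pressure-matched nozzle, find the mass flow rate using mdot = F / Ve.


mdot = F / Ve = 487000 / 3869 = 125.9 kg/s

125.9 kg/s


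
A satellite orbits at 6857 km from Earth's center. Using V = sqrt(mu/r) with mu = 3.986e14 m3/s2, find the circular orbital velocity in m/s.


V = sqrt(3.986e14 / 6857000) = 7624 m/s

7624 m/s


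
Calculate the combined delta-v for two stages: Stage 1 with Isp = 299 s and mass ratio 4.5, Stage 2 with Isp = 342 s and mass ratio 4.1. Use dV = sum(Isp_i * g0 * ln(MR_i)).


dV1 = 299 * 9.81 * ln(4.5) = 4411.7 m/s
dV2 = 342 * 9.81 * ln(4.1) = 4733.9 m/s
Total dV = 4411.7 + 4733.9 = 9145.6 m/s ~ 9146 m/s

9146 m/s


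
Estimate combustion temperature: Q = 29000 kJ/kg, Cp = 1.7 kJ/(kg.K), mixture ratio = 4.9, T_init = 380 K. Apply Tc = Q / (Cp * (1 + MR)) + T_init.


Tc = 29000 / (1.7 * (1 + 4.9)) + 380 = 3271 K

3271 K


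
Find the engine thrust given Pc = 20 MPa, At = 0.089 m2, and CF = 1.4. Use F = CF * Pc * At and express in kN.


F = 1.4 * 20e6 * 0.089 = 2.4920e+06 N = 2492.0 kN

2492.0 kN


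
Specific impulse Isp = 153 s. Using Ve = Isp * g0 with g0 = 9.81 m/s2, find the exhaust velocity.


Ve = Isp * g0 = 153 * 9.81 = 1500.9 m/s

1500.9 m/s


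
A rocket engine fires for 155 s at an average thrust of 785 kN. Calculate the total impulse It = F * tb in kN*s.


It = 785 * 155 = 121675 kN*s

121675 kN*s


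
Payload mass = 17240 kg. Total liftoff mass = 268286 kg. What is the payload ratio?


PR = 17240 / 268286 = 0.0643

0.0643


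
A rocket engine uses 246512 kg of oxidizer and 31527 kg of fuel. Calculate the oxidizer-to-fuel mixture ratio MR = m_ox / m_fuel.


MR = 246512 / 31527 = 7.82

7.82


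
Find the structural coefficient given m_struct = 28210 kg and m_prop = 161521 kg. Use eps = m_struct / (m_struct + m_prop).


eps = 28210 / (28210 + 161521) = 0.1487

0.1487


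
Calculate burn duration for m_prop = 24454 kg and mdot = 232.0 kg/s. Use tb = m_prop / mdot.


tb = 24454 / 232.0 = 105.4 s

105.4 s


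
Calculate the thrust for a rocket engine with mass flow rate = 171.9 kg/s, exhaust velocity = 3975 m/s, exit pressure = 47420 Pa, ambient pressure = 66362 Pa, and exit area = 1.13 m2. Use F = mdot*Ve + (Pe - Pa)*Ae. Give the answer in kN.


F = 171.9 * 3975 + (47420 - 66362) * 1.13 = 661898.0 N = 661.9 kN

661.9 kN


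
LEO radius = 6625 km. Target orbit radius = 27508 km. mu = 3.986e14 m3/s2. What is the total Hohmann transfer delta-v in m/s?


V1 = sqrt(mu/r1) = 7756.68 m/s
dV1 = V1*(sqrt(2*r2/(r1+r2)) - 1) = 2090.98 m/s
V2 = sqrt(mu/r2) = 3806.62 m/s
dV2 = V2*(1 - sqrt(2*r1/(r1+r2))) = 1434.92 m/s
Total dV = 3526 m/s

3526 m/s


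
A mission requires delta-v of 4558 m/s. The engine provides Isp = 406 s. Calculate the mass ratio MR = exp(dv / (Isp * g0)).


Ve = 406 * 9.81 = 3982.86 m/s
MR = exp(4558 / 3982.86) = 3.141

3.141


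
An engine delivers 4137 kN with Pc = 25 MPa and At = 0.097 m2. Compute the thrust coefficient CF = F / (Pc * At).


CF = 4137000 / (25e6 * 0.097) = 1.71

1.71


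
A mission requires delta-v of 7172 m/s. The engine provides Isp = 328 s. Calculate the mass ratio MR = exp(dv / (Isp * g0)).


Ve = 328 * 9.81 = 3217.68 m/s
MR = exp(7172 / 3217.68) = 9.29

9.29


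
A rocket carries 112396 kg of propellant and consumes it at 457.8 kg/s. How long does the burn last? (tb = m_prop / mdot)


tb = 112396 / 457.8 = 245.5 s

245.5 s


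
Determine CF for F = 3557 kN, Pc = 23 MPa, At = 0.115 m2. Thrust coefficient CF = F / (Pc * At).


CF = 3557000 / (23e6 * 0.115) = 1.34

1.34


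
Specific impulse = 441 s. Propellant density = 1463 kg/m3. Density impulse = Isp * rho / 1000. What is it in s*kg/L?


rho*Isp = 441 * 1463 / 1000 = 645 s*kg/L

645 s*kg/L


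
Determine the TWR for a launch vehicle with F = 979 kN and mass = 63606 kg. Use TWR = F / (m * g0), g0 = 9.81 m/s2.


TWR = 979000 / (63606 * 9.81) = 1.57

1.57


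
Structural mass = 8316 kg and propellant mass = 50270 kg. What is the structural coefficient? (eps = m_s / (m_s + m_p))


eps = 8316 / (8316 + 50270) = 0.1419

0.1419


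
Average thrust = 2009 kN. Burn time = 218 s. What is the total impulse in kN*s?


It = 2009 * 218 = 437962 kN*s

437962 kN*s


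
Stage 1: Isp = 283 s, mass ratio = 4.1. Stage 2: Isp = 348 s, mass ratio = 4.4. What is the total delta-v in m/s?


dV1 = 283 * 9.81 * ln(4.1) = 3917.2 m/s
dV2 = 348 * 9.81 * ln(4.4) = 5058.0 m/s
Total dV = 3917.2 + 5058.0 = 8975.2 m/s ~ 8975 m/s

8975 m/s


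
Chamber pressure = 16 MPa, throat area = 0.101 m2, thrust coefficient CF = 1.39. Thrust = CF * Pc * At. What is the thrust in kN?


F = 1.39 * 16e6 * 0.101 = 2.2462e+06 N = 2246.2 kN

2246.2 kN


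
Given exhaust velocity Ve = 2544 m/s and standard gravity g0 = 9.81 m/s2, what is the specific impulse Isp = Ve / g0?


Isp = Ve / g0 = 2544 / 9.81 = 259.3 s

259.3 s


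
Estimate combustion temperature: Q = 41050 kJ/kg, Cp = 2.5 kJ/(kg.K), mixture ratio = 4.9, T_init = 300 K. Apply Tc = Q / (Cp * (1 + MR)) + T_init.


Tc = 41050 / (2.5 * (1 + 4.9)) + 300 = 3083 K

3083 K


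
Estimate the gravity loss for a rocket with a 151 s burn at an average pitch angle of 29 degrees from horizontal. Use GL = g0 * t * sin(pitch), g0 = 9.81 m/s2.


GL = 9.81 * 151 * sin(29 deg) = 718 m/s

718 m/s


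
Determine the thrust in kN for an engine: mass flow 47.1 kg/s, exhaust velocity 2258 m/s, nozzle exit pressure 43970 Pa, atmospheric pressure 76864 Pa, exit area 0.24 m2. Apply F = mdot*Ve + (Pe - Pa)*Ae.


F = 47.1 * 2258 + (43970 - 76864) * 0.24 = 98457.0 N = 98.5 kN

98.5 kN


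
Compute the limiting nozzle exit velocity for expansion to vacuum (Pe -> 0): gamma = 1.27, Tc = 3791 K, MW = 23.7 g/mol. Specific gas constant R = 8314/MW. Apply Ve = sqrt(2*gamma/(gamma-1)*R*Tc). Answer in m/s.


R = 8314 / 23.7 = 350.8 J/(kg.K)
Ve = sqrt(2 * 1.27 / (1.27 - 1) * 350.8 * 3791) = 3537 m/s

3537 m/s


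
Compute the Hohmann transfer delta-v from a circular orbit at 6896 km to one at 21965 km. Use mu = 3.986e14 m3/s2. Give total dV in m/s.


V1 = sqrt(mu/r1) = 7602.74 m/s
dV1 = V1*(sqrt(2*r2/(r1+r2)) - 1) = 1777.09 m/s
V2 = sqrt(mu/r2) = 4259.94 m/s
dV2 = V2*(1 - sqrt(2*r1/(r1+r2))) = 1315.1 m/s
Total dV = 3092 m/s

3092 m/s


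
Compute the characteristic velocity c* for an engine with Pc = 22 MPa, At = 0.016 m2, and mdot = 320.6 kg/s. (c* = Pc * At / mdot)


c* = 22e6 * 0.016 / 320.6 = 1098 m/s

1098 m/s


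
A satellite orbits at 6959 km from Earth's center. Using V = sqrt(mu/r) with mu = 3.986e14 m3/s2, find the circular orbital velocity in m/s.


V = sqrt(3.986e14 / 6959000) = 7568 m/s

7568 m/s


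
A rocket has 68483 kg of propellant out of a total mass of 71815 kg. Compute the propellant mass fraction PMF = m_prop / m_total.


PMF = 68483 / 71815 = 0.954

0.954


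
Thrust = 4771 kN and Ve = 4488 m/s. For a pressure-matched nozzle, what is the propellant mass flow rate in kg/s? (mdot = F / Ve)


mdot = F / Ve = 4771000 / 4488 = 1063.1 kg/s

1063.1 kg/s


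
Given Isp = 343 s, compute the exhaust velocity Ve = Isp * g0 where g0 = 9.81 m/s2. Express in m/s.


Ve = Isp * g0 = 343 * 9.81 = 3364.8 m/s

3364.8 m/s


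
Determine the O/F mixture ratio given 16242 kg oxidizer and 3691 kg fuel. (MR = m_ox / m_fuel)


MR = 16242 / 3691 = 4.4

4.4


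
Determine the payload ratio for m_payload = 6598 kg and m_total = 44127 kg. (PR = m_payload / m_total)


PR = 6598 / 44127 = 0.1495

0.1495


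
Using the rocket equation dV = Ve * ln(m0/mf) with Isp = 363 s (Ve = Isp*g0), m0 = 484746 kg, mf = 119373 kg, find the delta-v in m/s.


Ve = 363 * 9.81 = 3561.03 m/s
dV = 3561.03 * ln(484746/119373) = 4990 m/s

4990 m/s


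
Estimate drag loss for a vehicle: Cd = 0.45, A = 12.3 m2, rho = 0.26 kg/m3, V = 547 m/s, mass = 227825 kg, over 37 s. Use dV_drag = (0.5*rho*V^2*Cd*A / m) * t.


D = 0.5 * 0.26 * 547^2 * 0.45 * 12.3 = 215295.84 N
a = 215295.84 / 227825 = 0.945 m/s2
dV = 0.945 * 37 = 35.0 m/s

35.0 m/s


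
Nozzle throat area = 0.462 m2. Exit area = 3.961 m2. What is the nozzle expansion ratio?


AR = 3.961 / 0.462 = 8.6

8.6


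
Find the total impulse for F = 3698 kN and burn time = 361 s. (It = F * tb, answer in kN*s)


It = 3698 * 361 = 1334978 kN*s

1334978 kN*s


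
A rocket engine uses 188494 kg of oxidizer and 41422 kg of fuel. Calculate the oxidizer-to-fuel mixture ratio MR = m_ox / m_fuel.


MR = 188494 / 41422 = 4.55

4.55


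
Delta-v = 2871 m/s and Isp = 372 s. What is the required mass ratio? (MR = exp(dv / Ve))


Ve = 372 * 9.81 = 3649.32 m/s
MR = exp(2871 / 3649.32) = 2.196

2.196


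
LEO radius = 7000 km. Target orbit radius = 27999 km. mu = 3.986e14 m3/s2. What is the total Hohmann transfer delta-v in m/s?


V1 = sqrt(mu/r1) = 7546.05 m/s
dV1 = V1*(sqrt(2*r2/(r1+r2)) - 1) = 1999.0 m/s
V2 = sqrt(mu/r2) = 3773.09 m/s
dV2 = V2*(1 - sqrt(2*r1/(r1+r2))) = 1386.74 m/s
Total dV = 3386 m/s

3386 m/s


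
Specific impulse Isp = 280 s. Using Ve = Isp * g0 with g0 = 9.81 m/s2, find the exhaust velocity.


Ve = Isp * g0 = 280 * 9.81 = 2746.8 m/s

2746.8 m/s


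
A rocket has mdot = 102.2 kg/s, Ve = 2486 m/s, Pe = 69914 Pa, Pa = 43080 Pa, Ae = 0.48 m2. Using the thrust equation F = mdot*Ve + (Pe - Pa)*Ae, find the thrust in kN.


F = 102.2 * 2486 + (69914 - 43080) * 0.48 = 266950.0 N = 266.9 kN

266.9 kN


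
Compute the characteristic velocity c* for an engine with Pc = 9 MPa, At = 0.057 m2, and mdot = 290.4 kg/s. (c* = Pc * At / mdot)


c* = 9e6 * 0.057 / 290.4 = 1767 m/s

1767 m/s


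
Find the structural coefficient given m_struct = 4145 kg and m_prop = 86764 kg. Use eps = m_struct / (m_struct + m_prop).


eps = 4145 / (4145 + 86764) = 0.0456

0.0456


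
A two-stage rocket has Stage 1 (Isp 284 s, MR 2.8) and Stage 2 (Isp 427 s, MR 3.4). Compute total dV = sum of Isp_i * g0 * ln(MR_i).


dV1 = 284 * 9.81 * ln(2.8) = 2868.6 m/s
dV2 = 427 * 9.81 * ln(3.4) = 5126.2 m/s
Total dV = 2868.6 + 5126.2 = 7994.8 m/s ~ 7995 m/s

7995 m/s


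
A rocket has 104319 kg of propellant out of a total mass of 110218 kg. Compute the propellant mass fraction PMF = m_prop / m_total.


PMF = 104319 / 110218 = 0.946

0.946


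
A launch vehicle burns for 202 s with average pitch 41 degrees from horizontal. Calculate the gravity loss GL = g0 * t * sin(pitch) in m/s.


GL = 9.81 * 202 * sin(41 deg) = 1300 m/s

1300 m/s


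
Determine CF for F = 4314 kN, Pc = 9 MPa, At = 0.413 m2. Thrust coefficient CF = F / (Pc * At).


CF = 4314000 / (9e6 * 0.413) = 1.16

1.16


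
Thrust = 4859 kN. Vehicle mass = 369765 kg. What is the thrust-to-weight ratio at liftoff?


TWR = 4859000 / (369765 * 9.81) = 1.34

1.34


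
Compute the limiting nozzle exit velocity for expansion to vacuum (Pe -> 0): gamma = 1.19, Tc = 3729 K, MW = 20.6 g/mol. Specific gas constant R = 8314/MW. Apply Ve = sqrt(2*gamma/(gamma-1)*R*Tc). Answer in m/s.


R = 8314 / 20.6 = 403.59 J/(kg.K)
Ve = sqrt(2 * 1.19 / (1.19 - 1) * 403.59 * 3729) = 4342 m/s

4342 m/s


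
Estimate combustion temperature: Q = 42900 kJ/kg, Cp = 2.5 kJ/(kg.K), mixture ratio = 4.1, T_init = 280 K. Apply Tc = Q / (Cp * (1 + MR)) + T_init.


Tc = 42900 / (2.5 * (1 + 4.1)) + 280 = 3645 K

3645 K


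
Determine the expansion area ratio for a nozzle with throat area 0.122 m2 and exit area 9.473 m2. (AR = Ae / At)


AR = 9.473 / 0.122 = 77.6

77.6


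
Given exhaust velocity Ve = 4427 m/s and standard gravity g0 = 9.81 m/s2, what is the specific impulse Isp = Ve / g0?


Isp = Ve / g0 = 4427 / 9.81 = 451.3 s

451.3 s


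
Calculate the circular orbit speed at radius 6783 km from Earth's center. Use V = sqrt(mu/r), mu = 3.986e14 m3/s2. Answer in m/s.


V = sqrt(3.986e14 / 6783000) = 7666 m/s

7666 m/s


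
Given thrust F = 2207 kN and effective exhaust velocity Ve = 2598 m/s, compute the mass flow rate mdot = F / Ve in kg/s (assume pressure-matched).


mdot = F / Ve = 2207000 / 2598 = 849.5 kg/s

849.5 kg/s


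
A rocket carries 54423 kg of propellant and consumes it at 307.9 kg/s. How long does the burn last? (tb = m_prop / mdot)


tb = 54423 / 307.9 = 176.8 s

176.8 s


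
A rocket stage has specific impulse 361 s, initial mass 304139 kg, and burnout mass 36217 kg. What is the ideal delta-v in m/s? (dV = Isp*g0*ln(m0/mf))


Ve = 361 * 9.81 = 3541.41 m/s
dV = 3541.41 * ln(304139/36217) = 7536 m/s

7536 m/s


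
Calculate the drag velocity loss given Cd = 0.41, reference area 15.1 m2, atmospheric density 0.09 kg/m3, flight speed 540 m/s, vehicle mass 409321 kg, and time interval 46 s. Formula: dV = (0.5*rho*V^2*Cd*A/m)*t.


D = 0.5 * 0.09 * 540^2 * 0.41 * 15.1 = 81238.3 N
a = 81238.3 / 409321 = 0.1985 m/s2
dV = 0.1985 * 46 = 9.1 m/s

9.1 m/s


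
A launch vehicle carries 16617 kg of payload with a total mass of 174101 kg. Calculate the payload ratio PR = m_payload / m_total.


PR = 16617 / 174101 = 0.0954

0.0954


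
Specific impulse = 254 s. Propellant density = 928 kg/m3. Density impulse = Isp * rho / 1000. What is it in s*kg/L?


rho*Isp = 254 * 928 / 1000 = 236 s*kg/L

236 s*kg/L


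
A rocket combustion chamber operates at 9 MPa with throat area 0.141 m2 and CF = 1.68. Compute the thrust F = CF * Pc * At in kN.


F = 1.68 * 9e6 * 0.141 = 2.1319e+06 N = 2131.9 kN

2131.9 kN


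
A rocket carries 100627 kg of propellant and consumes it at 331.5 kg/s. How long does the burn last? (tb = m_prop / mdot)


tb = 100627 / 331.5 = 303.6 s

303.6 s
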